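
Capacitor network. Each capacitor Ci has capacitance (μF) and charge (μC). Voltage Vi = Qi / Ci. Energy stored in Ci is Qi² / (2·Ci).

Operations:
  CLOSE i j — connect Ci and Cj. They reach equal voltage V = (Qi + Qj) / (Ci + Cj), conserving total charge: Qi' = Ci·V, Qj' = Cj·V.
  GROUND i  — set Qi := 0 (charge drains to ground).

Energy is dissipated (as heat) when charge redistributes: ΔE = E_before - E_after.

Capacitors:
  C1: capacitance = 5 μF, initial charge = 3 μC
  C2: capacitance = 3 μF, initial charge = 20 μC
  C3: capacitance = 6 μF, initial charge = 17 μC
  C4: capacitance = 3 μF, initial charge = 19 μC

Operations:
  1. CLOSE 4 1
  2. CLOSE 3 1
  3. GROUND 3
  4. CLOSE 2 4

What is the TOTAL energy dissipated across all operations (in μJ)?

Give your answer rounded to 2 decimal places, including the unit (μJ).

Answer: 65.78 μJ

Derivation:
Initial: C1(5μF, Q=3μC, V=0.60V), C2(3μF, Q=20μC, V=6.67V), C3(6μF, Q=17μC, V=2.83V), C4(3μF, Q=19μC, V=6.33V)
Op 1: CLOSE 4-1: Q_total=22.00, C_total=8.00, V=2.75; Q4=8.25, Q1=13.75; dissipated=30.817
Op 2: CLOSE 3-1: Q_total=30.75, C_total=11.00, V=2.80; Q3=16.77, Q1=13.98; dissipated=0.009
Op 3: GROUND 3: Q3=0; energy lost=23.444
Op 4: CLOSE 2-4: Q_total=28.25, C_total=6.00, V=4.71; Q2=14.12, Q4=14.12; dissipated=11.505
Total dissipated: 65.775 μJ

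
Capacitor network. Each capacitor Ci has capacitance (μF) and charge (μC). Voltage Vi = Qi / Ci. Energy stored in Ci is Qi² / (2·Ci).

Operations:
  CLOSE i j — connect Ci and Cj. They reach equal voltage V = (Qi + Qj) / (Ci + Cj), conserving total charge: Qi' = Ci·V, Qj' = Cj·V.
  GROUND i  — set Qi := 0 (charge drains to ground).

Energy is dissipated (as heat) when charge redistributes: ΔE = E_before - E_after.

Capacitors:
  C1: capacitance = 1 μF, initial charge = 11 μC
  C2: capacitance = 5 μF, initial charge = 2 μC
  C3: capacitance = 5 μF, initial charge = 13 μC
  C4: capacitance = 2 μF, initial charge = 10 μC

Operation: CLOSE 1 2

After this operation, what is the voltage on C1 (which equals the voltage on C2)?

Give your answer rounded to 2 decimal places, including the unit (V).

Initial: C1(1μF, Q=11μC, V=11.00V), C2(5μF, Q=2μC, V=0.40V), C3(5μF, Q=13μC, V=2.60V), C4(2μF, Q=10μC, V=5.00V)
Op 1: CLOSE 1-2: Q_total=13.00, C_total=6.00, V=2.17; Q1=2.17, Q2=10.83; dissipated=46.817

Answer: 2.17 V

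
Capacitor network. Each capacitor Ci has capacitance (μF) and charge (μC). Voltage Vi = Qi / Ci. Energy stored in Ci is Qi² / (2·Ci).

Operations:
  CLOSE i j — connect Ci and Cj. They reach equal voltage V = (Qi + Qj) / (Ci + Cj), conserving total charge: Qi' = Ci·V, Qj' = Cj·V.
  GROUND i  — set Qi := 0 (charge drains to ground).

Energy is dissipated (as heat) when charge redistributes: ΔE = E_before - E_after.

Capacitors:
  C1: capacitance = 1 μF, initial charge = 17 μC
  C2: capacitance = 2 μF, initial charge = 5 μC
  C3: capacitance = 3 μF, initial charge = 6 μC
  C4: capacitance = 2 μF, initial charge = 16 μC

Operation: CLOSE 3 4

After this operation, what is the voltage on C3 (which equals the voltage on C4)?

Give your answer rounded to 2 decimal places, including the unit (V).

Answer: 4.40 V

Derivation:
Initial: C1(1μF, Q=17μC, V=17.00V), C2(2μF, Q=5μC, V=2.50V), C3(3μF, Q=6μC, V=2.00V), C4(2μF, Q=16μC, V=8.00V)
Op 1: CLOSE 3-4: Q_total=22.00, C_total=5.00, V=4.40; Q3=13.20, Q4=8.80; dissipated=21.600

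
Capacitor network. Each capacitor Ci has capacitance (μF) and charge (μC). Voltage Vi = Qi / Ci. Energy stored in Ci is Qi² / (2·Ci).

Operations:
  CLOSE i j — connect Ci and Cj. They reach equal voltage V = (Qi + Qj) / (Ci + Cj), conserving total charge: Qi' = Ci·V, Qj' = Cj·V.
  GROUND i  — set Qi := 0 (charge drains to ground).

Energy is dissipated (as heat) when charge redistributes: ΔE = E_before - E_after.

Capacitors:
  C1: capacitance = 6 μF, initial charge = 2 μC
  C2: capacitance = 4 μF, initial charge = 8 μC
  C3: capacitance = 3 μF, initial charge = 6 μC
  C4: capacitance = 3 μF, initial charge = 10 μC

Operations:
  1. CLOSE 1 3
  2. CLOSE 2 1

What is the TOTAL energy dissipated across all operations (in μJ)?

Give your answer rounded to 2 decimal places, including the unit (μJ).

Answer: 4.26 μJ

Derivation:
Initial: C1(6μF, Q=2μC, V=0.33V), C2(4μF, Q=8μC, V=2.00V), C3(3μF, Q=6μC, V=2.00V), C4(3μF, Q=10μC, V=3.33V)
Op 1: CLOSE 1-3: Q_total=8.00, C_total=9.00, V=0.89; Q1=5.33, Q3=2.67; dissipated=2.778
Op 2: CLOSE 2-1: Q_total=13.33, C_total=10.00, V=1.33; Q2=5.33, Q1=8.00; dissipated=1.481
Total dissipated: 4.259 μJ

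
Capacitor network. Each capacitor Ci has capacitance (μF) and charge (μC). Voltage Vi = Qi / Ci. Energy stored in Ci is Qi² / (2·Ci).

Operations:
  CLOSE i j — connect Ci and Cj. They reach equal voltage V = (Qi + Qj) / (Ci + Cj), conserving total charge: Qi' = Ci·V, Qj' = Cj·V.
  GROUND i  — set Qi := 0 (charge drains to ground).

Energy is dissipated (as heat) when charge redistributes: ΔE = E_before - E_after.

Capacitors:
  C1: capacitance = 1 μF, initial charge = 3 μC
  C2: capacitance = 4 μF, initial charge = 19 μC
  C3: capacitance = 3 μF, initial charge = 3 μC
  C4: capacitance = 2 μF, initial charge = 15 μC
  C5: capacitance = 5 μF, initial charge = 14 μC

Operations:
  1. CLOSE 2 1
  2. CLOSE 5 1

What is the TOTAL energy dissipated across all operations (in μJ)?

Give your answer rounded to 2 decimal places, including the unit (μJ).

Initial: C1(1μF, Q=3μC, V=3.00V), C2(4μF, Q=19μC, V=4.75V), C3(3μF, Q=3μC, V=1.00V), C4(2μF, Q=15μC, V=7.50V), C5(5μF, Q=14μC, V=2.80V)
Op 1: CLOSE 2-1: Q_total=22.00, C_total=5.00, V=4.40; Q2=17.60, Q1=4.40; dissipated=1.225
Op 2: CLOSE 5-1: Q_total=18.40, C_total=6.00, V=3.07; Q5=15.33, Q1=3.07; dissipated=1.067
Total dissipated: 2.292 μJ

Answer: 2.29 μJ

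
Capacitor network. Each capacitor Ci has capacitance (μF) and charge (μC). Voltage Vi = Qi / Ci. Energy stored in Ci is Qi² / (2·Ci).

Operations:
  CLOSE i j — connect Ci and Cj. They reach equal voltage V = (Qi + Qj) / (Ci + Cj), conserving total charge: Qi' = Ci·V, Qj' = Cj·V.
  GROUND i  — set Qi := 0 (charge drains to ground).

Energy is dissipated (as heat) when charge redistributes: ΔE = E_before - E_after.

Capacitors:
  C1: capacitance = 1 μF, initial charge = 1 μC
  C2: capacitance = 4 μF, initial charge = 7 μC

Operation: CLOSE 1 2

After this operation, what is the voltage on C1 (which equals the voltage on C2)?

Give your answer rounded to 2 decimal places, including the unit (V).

Answer: 1.60 V

Derivation:
Initial: C1(1μF, Q=1μC, V=1.00V), C2(4μF, Q=7μC, V=1.75V)
Op 1: CLOSE 1-2: Q_total=8.00, C_total=5.00, V=1.60; Q1=1.60, Q2=6.40; dissipated=0.225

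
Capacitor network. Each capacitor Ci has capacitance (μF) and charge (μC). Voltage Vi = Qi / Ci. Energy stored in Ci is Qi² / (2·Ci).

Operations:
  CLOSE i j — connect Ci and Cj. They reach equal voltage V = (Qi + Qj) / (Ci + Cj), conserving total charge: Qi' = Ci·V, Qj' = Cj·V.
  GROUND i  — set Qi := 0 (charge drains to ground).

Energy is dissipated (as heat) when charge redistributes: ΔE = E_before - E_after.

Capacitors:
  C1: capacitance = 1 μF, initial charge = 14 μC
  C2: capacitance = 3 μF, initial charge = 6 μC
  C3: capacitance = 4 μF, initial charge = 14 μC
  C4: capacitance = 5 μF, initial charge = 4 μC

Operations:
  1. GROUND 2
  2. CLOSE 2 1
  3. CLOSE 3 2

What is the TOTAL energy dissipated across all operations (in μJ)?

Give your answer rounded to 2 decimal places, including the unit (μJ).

Initial: C1(1μF, Q=14μC, V=14.00V), C2(3μF, Q=6μC, V=2.00V), C3(4μF, Q=14μC, V=3.50V), C4(5μF, Q=4μC, V=0.80V)
Op 1: GROUND 2: Q2=0; energy lost=6.000
Op 2: CLOSE 2-1: Q_total=14.00, C_total=4.00, V=3.50; Q2=10.50, Q1=3.50; dissipated=73.500
Op 3: CLOSE 3-2: Q_total=24.50, C_total=7.00, V=3.50; Q3=14.00, Q2=10.50; dissipated=0.000
Total dissipated: 79.500 μJ

Answer: 79.50 μJ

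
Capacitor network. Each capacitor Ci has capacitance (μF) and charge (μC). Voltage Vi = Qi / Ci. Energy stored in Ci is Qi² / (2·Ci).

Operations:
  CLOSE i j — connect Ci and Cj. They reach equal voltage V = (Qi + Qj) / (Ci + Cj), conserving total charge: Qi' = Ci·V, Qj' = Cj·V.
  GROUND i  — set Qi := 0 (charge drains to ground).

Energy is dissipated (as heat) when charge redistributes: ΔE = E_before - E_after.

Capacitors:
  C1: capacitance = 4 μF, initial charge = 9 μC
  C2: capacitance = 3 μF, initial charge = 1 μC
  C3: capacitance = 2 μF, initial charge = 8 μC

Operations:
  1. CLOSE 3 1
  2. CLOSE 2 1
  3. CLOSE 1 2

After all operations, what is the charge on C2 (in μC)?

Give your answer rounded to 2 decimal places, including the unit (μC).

Answer: 5.29 μC

Derivation:
Initial: C1(4μF, Q=9μC, V=2.25V), C2(3μF, Q=1μC, V=0.33V), C3(2μF, Q=8μC, V=4.00V)
Op 1: CLOSE 3-1: Q_total=17.00, C_total=6.00, V=2.83; Q3=5.67, Q1=11.33; dissipated=2.042
Op 2: CLOSE 2-1: Q_total=12.33, C_total=7.00, V=1.76; Q2=5.29, Q1=7.05; dissipated=5.357
Op 3: CLOSE 1-2: Q_total=12.33, C_total=7.00, V=1.76; Q1=7.05, Q2=5.29; dissipated=0.000
Final charges: Q1=7.05, Q2=5.29, Q3=5.67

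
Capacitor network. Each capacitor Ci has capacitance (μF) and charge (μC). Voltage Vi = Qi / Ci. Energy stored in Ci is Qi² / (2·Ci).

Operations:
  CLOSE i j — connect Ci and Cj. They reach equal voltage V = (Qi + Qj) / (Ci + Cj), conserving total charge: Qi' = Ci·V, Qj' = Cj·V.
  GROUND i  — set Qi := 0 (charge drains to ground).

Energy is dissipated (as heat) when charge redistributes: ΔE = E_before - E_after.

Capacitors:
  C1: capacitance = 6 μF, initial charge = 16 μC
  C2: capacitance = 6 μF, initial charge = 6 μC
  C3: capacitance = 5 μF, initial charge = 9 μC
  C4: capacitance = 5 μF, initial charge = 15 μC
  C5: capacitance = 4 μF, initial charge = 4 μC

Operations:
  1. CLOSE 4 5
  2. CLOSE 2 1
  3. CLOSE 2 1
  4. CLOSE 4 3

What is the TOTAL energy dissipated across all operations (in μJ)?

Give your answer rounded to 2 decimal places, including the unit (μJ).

Initial: C1(6μF, Q=16μC, V=2.67V), C2(6μF, Q=6μC, V=1.00V), C3(5μF, Q=9μC, V=1.80V), C4(5μF, Q=15μC, V=3.00V), C5(4μF, Q=4μC, V=1.00V)
Op 1: CLOSE 4-5: Q_total=19.00, C_total=9.00, V=2.11; Q4=10.56, Q5=8.44; dissipated=4.444
Op 2: CLOSE 2-1: Q_total=22.00, C_total=12.00, V=1.83; Q2=11.00, Q1=11.00; dissipated=4.167
Op 3: CLOSE 2-1: Q_total=22.00, C_total=12.00, V=1.83; Q2=11.00, Q1=11.00; dissipated=0.000
Op 4: CLOSE 4-3: Q_total=19.56, C_total=10.00, V=1.96; Q4=9.78, Q3=9.78; dissipated=0.121
Total dissipated: 8.732 μJ

Answer: 8.73 μJ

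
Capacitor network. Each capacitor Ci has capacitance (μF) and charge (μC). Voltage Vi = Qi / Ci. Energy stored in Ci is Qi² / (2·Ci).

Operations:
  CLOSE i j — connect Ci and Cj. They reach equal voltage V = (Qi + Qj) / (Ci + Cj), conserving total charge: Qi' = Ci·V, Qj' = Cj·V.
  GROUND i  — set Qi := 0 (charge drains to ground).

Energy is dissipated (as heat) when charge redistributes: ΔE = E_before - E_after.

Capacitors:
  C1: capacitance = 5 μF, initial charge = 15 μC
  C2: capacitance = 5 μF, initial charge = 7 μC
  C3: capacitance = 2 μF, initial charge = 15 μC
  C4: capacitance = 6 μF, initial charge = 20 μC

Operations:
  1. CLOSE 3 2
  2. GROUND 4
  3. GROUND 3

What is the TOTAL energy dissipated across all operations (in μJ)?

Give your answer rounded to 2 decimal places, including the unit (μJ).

Initial: C1(5μF, Q=15μC, V=3.00V), C2(5μF, Q=7μC, V=1.40V), C3(2μF, Q=15μC, V=7.50V), C4(6μF, Q=20μC, V=3.33V)
Op 1: CLOSE 3-2: Q_total=22.00, C_total=7.00, V=3.14; Q3=6.29, Q2=15.71; dissipated=26.579
Op 2: GROUND 4: Q4=0; energy lost=33.333
Op 3: GROUND 3: Q3=0; energy lost=9.878
Total dissipated: 69.789 μJ

Answer: 69.79 μJ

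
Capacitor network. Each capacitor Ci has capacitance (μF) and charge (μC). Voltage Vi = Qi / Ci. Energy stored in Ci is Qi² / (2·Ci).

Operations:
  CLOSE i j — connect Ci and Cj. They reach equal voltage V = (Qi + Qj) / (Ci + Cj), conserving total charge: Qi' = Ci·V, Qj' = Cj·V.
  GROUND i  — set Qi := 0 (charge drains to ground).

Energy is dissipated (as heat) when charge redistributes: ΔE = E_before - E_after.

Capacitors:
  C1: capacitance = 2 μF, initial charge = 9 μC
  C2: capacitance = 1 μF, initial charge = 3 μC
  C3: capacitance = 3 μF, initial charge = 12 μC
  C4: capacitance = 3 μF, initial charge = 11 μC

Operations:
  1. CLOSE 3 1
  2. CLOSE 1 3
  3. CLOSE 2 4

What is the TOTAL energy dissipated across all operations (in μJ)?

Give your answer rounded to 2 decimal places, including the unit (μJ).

Initial: C1(2μF, Q=9μC, V=4.50V), C2(1μF, Q=3μC, V=3.00V), C3(3μF, Q=12μC, V=4.00V), C4(3μF, Q=11μC, V=3.67V)
Op 1: CLOSE 3-1: Q_total=21.00, C_total=5.00, V=4.20; Q3=12.60, Q1=8.40; dissipated=0.150
Op 2: CLOSE 1-3: Q_total=21.00, C_total=5.00, V=4.20; Q1=8.40, Q3=12.60; dissipated=0.000
Op 3: CLOSE 2-4: Q_total=14.00, C_total=4.00, V=3.50; Q2=3.50, Q4=10.50; dissipated=0.167
Total dissipated: 0.317 μJ

Answer: 0.32 μJ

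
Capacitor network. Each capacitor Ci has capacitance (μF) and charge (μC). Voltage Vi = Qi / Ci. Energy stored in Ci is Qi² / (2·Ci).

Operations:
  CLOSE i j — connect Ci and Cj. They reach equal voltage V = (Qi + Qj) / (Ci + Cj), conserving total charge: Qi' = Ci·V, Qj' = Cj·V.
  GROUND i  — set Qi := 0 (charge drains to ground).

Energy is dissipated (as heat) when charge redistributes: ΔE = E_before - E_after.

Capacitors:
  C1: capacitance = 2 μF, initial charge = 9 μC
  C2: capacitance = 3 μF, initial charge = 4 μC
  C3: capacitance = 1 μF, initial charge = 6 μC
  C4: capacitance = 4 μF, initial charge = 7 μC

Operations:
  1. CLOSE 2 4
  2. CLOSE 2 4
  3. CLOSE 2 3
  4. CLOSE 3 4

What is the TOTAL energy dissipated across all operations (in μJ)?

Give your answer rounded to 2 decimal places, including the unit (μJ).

Initial: C1(2μF, Q=9μC, V=4.50V), C2(3μF, Q=4μC, V=1.33V), C3(1μF, Q=6μC, V=6.00V), C4(4μF, Q=7μC, V=1.75V)
Op 1: CLOSE 2-4: Q_total=11.00, C_total=7.00, V=1.57; Q2=4.71, Q4=6.29; dissipated=0.149
Op 2: CLOSE 2-4: Q_total=11.00, C_total=7.00, V=1.57; Q2=4.71, Q4=6.29; dissipated=0.000
Op 3: CLOSE 2-3: Q_total=10.71, C_total=4.00, V=2.68; Q2=8.04, Q3=2.68; dissipated=7.355
Op 4: CLOSE 3-4: Q_total=8.96, C_total=5.00, V=1.79; Q3=1.79, Q4=7.17; dissipated=0.490
Total dissipated: 7.994 μJ

Answer: 7.99 μJ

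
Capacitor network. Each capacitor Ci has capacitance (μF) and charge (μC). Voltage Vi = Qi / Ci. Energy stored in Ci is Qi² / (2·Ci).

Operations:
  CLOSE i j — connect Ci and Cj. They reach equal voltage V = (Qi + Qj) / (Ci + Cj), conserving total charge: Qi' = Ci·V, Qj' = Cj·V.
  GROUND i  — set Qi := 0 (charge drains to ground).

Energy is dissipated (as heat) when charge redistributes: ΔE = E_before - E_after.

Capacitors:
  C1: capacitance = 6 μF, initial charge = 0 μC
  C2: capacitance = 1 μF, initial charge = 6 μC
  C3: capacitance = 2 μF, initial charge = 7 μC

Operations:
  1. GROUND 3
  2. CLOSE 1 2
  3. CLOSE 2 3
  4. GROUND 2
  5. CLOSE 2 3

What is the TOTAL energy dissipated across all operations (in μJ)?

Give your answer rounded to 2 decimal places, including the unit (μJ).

Initial: C1(6μF, Q=0μC, V=0.00V), C2(1μF, Q=6μC, V=6.00V), C3(2μF, Q=7μC, V=3.50V)
Op 1: GROUND 3: Q3=0; energy lost=12.250
Op 2: CLOSE 1-2: Q_total=6.00, C_total=7.00, V=0.86; Q1=5.14, Q2=0.86; dissipated=15.429
Op 3: CLOSE 2-3: Q_total=0.86, C_total=3.00, V=0.29; Q2=0.29, Q3=0.57; dissipated=0.245
Op 4: GROUND 2: Q2=0; energy lost=0.041
Op 5: CLOSE 2-3: Q_total=0.57, C_total=3.00, V=0.19; Q2=0.19, Q3=0.38; dissipated=0.027
Total dissipated: 27.991 μJ

Answer: 27.99 μJ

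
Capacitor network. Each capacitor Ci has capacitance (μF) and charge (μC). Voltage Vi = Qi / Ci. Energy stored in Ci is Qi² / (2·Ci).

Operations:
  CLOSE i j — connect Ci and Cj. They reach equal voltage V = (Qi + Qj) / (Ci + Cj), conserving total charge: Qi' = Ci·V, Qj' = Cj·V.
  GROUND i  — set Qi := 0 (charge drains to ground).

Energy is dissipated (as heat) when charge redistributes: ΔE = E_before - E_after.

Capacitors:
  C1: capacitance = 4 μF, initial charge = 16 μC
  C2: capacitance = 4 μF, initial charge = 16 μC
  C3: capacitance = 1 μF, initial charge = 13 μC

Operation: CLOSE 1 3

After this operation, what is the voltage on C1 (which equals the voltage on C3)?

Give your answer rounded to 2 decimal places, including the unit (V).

Answer: 5.80 V

Derivation:
Initial: C1(4μF, Q=16μC, V=4.00V), C2(4μF, Q=16μC, V=4.00V), C3(1μF, Q=13μC, V=13.00V)
Op 1: CLOSE 1-3: Q_total=29.00, C_total=5.00, V=5.80; Q1=23.20, Q3=5.80; dissipated=32.400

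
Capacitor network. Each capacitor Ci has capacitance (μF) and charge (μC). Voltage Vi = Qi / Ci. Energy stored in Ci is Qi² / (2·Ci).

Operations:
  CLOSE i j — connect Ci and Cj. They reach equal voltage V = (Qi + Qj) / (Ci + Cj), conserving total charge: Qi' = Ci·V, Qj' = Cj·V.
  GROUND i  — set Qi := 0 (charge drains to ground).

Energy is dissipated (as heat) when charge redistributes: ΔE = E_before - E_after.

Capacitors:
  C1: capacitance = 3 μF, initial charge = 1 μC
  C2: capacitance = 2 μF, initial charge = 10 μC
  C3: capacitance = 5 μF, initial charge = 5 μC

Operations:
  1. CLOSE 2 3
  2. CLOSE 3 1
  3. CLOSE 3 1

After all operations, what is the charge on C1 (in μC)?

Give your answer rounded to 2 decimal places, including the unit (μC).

Answer: 4.39 μC

Derivation:
Initial: C1(3μF, Q=1μC, V=0.33V), C2(2μF, Q=10μC, V=5.00V), C3(5μF, Q=5μC, V=1.00V)
Op 1: CLOSE 2-3: Q_total=15.00, C_total=7.00, V=2.14; Q2=4.29, Q3=10.71; dissipated=11.429
Op 2: CLOSE 3-1: Q_total=11.71, C_total=8.00, V=1.46; Q3=7.32, Q1=4.39; dissipated=3.070
Op 3: CLOSE 3-1: Q_total=11.71, C_total=8.00, V=1.46; Q3=7.32, Q1=4.39; dissipated=0.000
Final charges: Q1=4.39, Q2=4.29, Q3=7.32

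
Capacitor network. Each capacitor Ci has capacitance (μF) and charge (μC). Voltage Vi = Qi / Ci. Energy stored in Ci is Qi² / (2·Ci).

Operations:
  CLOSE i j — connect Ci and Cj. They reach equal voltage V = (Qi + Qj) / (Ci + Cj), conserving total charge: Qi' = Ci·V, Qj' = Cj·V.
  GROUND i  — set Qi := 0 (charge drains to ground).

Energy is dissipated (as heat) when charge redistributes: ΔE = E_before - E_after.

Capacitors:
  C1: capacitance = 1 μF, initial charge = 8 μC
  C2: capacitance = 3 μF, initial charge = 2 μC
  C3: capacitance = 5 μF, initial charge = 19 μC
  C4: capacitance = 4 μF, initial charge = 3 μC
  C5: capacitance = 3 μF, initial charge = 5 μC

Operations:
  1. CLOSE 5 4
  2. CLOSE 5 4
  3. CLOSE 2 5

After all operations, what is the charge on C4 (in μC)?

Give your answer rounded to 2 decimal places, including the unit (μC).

Answer: 4.57 μC

Derivation:
Initial: C1(1μF, Q=8μC, V=8.00V), C2(3μF, Q=2μC, V=0.67V), C3(5μF, Q=19μC, V=3.80V), C4(4μF, Q=3μC, V=0.75V), C5(3μF, Q=5μC, V=1.67V)
Op 1: CLOSE 5-4: Q_total=8.00, C_total=7.00, V=1.14; Q5=3.43, Q4=4.57; dissipated=0.720
Op 2: CLOSE 5-4: Q_total=8.00, C_total=7.00, V=1.14; Q5=3.43, Q4=4.57; dissipated=0.000
Op 3: CLOSE 2-5: Q_total=5.43, C_total=6.00, V=0.90; Q2=2.71, Q5=2.71; dissipated=0.170
Final charges: Q1=8.00, Q2=2.71, Q3=19.00, Q4=4.57, Q5=2.71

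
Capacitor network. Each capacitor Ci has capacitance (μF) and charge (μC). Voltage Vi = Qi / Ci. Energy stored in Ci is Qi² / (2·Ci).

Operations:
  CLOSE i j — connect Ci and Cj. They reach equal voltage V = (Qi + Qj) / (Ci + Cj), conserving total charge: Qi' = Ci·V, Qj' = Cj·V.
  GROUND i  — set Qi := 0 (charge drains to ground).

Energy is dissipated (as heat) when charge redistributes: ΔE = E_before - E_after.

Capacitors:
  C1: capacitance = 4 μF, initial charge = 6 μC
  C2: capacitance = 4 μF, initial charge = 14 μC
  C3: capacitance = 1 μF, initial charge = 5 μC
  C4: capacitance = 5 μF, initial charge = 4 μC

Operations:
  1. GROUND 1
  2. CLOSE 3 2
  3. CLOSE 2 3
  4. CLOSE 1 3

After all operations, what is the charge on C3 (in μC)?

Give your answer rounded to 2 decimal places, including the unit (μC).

Initial: C1(4μF, Q=6μC, V=1.50V), C2(4μF, Q=14μC, V=3.50V), C3(1μF, Q=5μC, V=5.00V), C4(5μF, Q=4μC, V=0.80V)
Op 1: GROUND 1: Q1=0; energy lost=4.500
Op 2: CLOSE 3-2: Q_total=19.00, C_total=5.00, V=3.80; Q3=3.80, Q2=15.20; dissipated=0.900
Op 3: CLOSE 2-3: Q_total=19.00, C_total=5.00, V=3.80; Q2=15.20, Q3=3.80; dissipated=0.000
Op 4: CLOSE 1-3: Q_total=3.80, C_total=5.00, V=0.76; Q1=3.04, Q3=0.76; dissipated=5.776
Final charges: Q1=3.04, Q2=15.20, Q3=0.76, Q4=4.00

Answer: 0.76 μC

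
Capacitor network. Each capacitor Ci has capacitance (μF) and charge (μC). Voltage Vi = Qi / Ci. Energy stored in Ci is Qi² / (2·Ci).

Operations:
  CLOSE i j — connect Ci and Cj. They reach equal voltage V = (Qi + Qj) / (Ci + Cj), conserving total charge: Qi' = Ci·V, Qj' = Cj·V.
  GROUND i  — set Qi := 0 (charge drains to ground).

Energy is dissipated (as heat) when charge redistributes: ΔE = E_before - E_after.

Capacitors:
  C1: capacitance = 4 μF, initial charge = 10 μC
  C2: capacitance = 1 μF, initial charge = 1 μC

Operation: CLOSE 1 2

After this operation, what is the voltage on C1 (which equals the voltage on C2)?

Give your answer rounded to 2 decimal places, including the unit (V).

Initial: C1(4μF, Q=10μC, V=2.50V), C2(1μF, Q=1μC, V=1.00V)
Op 1: CLOSE 1-2: Q_total=11.00, C_total=5.00, V=2.20; Q1=8.80, Q2=2.20; dissipated=0.900

Answer: 2.20 V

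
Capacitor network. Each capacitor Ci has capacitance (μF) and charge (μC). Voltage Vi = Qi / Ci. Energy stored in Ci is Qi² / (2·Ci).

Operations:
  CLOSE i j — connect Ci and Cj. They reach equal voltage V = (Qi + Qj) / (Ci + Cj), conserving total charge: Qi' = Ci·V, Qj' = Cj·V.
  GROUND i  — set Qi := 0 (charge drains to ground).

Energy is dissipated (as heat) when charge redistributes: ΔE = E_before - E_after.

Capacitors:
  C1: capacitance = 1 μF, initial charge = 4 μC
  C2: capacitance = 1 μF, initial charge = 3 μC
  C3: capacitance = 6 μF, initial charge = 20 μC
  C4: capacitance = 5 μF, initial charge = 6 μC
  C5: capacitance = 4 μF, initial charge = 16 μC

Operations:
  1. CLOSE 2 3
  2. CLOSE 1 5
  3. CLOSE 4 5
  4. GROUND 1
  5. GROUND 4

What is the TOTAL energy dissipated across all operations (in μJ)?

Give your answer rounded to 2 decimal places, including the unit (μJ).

Answer: 31.70 μJ

Derivation:
Initial: C1(1μF, Q=4μC, V=4.00V), C2(1μF, Q=3μC, V=3.00V), C3(6μF, Q=20μC, V=3.33V), C4(5μF, Q=6μC, V=1.20V), C5(4μF, Q=16μC, V=4.00V)
Op 1: CLOSE 2-3: Q_total=23.00, C_total=7.00, V=3.29; Q2=3.29, Q3=19.71; dissipated=0.048
Op 2: CLOSE 1-5: Q_total=20.00, C_total=5.00, V=4.00; Q1=4.00, Q5=16.00; dissipated=0.000
Op 3: CLOSE 4-5: Q_total=22.00, C_total=9.00, V=2.44; Q4=12.22, Q5=9.78; dissipated=8.711
Op 4: GROUND 1: Q1=0; energy lost=8.000
Op 5: GROUND 4: Q4=0; energy lost=14.938
Total dissipated: 31.697 μJ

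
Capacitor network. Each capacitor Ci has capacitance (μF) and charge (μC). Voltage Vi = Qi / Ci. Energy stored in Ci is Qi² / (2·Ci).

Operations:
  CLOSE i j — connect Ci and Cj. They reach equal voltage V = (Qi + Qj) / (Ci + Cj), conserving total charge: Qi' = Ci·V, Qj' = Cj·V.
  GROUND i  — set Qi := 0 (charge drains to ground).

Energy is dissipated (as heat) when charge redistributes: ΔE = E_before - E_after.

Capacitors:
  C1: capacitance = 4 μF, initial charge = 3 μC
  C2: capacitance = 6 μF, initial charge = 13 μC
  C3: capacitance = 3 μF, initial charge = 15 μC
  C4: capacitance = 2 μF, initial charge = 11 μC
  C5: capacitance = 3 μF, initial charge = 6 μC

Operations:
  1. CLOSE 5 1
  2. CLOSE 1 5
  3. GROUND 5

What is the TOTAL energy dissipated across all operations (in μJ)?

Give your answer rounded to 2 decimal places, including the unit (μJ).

Answer: 3.82 μJ

Derivation:
Initial: C1(4μF, Q=3μC, V=0.75V), C2(6μF, Q=13μC, V=2.17V), C3(3μF, Q=15μC, V=5.00V), C4(2μF, Q=11μC, V=5.50V), C5(3μF, Q=6μC, V=2.00V)
Op 1: CLOSE 5-1: Q_total=9.00, C_total=7.00, V=1.29; Q5=3.86, Q1=5.14; dissipated=1.339
Op 2: CLOSE 1-5: Q_total=9.00, C_total=7.00, V=1.29; Q1=5.14, Q5=3.86; dissipated=0.000
Op 3: GROUND 5: Q5=0; energy lost=2.480
Total dissipated: 3.819 μJ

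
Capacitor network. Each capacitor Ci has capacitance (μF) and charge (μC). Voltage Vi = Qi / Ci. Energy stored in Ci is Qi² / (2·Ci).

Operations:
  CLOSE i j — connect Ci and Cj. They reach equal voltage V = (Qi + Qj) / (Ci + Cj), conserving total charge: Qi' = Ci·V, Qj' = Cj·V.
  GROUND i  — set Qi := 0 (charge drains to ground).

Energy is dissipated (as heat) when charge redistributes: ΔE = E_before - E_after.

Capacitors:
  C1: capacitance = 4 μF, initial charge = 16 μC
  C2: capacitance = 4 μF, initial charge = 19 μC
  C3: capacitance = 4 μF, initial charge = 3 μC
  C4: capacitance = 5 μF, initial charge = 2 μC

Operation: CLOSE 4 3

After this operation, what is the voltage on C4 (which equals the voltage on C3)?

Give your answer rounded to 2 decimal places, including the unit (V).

Answer: 0.56 V

Derivation:
Initial: C1(4μF, Q=16μC, V=4.00V), C2(4μF, Q=19μC, V=4.75V), C3(4μF, Q=3μC, V=0.75V), C4(5μF, Q=2μC, V=0.40V)
Op 1: CLOSE 4-3: Q_total=5.00, C_total=9.00, V=0.56; Q4=2.78, Q3=2.22; dissipated=0.136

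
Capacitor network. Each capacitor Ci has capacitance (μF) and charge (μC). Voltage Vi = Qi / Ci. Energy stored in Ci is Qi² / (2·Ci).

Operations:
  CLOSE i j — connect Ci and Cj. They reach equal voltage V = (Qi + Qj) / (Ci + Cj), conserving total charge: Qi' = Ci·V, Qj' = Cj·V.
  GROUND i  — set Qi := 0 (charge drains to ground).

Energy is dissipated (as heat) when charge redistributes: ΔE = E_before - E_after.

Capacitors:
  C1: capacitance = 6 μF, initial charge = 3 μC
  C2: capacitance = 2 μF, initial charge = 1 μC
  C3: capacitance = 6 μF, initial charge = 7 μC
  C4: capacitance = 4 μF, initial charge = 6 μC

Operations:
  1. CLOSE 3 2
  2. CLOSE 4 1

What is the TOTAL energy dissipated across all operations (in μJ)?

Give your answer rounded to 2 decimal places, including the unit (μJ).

Initial: C1(6μF, Q=3μC, V=0.50V), C2(2μF, Q=1μC, V=0.50V), C3(6μF, Q=7μC, V=1.17V), C4(4μF, Q=6μC, V=1.50V)
Op 1: CLOSE 3-2: Q_total=8.00, C_total=8.00, V=1.00; Q3=6.00, Q2=2.00; dissipated=0.333
Op 2: CLOSE 4-1: Q_total=9.00, C_total=10.00, V=0.90; Q4=3.60, Q1=5.40; dissipated=1.200
Total dissipated: 1.533 μJ

Answer: 1.53 μJ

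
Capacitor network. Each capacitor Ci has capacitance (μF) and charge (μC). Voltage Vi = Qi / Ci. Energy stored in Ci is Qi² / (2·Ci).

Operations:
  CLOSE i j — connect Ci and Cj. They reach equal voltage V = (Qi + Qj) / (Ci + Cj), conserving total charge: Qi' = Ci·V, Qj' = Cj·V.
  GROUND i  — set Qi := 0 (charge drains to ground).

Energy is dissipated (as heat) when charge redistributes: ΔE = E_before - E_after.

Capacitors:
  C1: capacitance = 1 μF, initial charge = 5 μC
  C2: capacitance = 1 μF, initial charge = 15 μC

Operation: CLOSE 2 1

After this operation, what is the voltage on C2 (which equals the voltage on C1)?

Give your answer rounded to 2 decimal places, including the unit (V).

Answer: 10.00 V

Derivation:
Initial: C1(1μF, Q=5μC, V=5.00V), C2(1μF, Q=15μC, V=15.00V)
Op 1: CLOSE 2-1: Q_total=20.00, C_total=2.00, V=10.00; Q2=10.00, Q1=10.00; dissipated=25.000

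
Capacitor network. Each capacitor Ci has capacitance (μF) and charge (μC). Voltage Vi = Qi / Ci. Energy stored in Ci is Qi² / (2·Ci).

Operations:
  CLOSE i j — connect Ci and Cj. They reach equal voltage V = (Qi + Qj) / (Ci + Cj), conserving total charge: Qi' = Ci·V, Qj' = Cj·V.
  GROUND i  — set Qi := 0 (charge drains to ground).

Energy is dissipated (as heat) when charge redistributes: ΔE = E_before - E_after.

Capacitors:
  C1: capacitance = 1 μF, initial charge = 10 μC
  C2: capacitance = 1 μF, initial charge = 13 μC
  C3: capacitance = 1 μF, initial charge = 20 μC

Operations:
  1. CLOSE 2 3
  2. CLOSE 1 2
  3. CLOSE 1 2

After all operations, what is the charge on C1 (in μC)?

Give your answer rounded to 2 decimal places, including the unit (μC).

Answer: 13.25 μC

Derivation:
Initial: C1(1μF, Q=10μC, V=10.00V), C2(1μF, Q=13μC, V=13.00V), C3(1μF, Q=20μC, V=20.00V)
Op 1: CLOSE 2-3: Q_total=33.00, C_total=2.00, V=16.50; Q2=16.50, Q3=16.50; dissipated=12.250
Op 2: CLOSE 1-2: Q_total=26.50, C_total=2.00, V=13.25; Q1=13.25, Q2=13.25; dissipated=10.562
Op 3: CLOSE 1-2: Q_total=26.50, C_total=2.00, V=13.25; Q1=13.25, Q2=13.25; dissipated=0.000
Final charges: Q1=13.25, Q2=13.25, Q3=16.50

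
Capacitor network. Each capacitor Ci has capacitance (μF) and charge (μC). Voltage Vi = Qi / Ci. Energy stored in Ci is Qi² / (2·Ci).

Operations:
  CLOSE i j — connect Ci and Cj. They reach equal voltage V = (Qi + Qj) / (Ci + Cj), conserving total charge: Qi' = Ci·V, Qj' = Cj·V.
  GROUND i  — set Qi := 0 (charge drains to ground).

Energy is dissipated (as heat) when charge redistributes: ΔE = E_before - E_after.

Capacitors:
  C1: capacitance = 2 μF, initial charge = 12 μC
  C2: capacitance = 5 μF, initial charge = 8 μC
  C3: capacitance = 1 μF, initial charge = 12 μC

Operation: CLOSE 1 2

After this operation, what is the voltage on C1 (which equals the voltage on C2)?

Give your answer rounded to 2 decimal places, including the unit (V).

Answer: 2.86 V

Derivation:
Initial: C1(2μF, Q=12μC, V=6.00V), C2(5μF, Q=8μC, V=1.60V), C3(1μF, Q=12μC, V=12.00V)
Op 1: CLOSE 1-2: Q_total=20.00, C_total=7.00, V=2.86; Q1=5.71, Q2=14.29; dissipated=13.829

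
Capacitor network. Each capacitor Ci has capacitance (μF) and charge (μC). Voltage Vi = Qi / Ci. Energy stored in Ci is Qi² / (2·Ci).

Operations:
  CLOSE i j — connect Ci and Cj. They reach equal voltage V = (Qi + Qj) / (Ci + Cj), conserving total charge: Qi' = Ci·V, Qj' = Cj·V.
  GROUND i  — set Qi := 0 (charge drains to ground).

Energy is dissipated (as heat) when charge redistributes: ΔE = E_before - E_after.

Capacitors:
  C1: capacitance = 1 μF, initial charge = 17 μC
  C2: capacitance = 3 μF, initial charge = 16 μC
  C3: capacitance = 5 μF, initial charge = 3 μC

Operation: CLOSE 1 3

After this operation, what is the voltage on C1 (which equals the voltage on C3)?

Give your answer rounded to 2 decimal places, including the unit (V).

Initial: C1(1μF, Q=17μC, V=17.00V), C2(3μF, Q=16μC, V=5.33V), C3(5μF, Q=3μC, V=0.60V)
Op 1: CLOSE 1-3: Q_total=20.00, C_total=6.00, V=3.33; Q1=3.33, Q3=16.67; dissipated=112.067

Answer: 3.33 V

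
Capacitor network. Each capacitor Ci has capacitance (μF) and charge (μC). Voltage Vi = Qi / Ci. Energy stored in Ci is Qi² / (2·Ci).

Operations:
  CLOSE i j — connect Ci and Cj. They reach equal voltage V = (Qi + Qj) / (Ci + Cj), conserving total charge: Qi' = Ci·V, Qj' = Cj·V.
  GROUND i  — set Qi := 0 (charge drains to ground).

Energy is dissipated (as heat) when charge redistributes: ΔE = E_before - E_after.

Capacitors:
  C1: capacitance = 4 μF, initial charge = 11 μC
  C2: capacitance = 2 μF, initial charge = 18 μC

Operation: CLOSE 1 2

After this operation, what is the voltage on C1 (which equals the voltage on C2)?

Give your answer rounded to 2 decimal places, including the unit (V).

Initial: C1(4μF, Q=11μC, V=2.75V), C2(2μF, Q=18μC, V=9.00V)
Op 1: CLOSE 1-2: Q_total=29.00, C_total=6.00, V=4.83; Q1=19.33, Q2=9.67; dissipated=26.042

Answer: 4.83 V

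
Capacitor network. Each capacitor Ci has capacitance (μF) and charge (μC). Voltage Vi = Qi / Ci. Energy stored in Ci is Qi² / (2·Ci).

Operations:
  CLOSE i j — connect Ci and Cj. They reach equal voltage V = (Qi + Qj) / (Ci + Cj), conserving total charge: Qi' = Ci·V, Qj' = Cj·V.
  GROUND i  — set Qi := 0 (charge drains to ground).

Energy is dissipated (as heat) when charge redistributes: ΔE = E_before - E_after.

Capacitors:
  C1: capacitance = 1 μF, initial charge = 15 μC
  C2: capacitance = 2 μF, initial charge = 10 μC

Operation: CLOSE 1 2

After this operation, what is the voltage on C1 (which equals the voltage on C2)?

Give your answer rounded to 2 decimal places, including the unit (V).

Answer: 8.33 V

Derivation:
Initial: C1(1μF, Q=15μC, V=15.00V), C2(2μF, Q=10μC, V=5.00V)
Op 1: CLOSE 1-2: Q_total=25.00, C_total=3.00, V=8.33; Q1=8.33, Q2=16.67; dissipated=33.333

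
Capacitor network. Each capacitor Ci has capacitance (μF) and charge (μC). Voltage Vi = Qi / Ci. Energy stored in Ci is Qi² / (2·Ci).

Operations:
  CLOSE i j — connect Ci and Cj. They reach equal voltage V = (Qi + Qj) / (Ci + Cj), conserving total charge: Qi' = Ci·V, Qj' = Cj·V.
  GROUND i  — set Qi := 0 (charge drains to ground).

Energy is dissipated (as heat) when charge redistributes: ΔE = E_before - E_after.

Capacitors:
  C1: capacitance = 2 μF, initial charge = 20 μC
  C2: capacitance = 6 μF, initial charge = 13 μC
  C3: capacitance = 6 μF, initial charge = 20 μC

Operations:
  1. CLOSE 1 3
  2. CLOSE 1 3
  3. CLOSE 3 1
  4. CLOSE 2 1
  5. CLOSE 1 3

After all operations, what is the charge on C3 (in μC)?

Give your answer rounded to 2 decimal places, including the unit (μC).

Answer: 26.81 μC

Derivation:
Initial: C1(2μF, Q=20μC, V=10.00V), C2(6μF, Q=13μC, V=2.17V), C3(6μF, Q=20μC, V=3.33V)
Op 1: CLOSE 1-3: Q_total=40.00, C_total=8.00, V=5.00; Q1=10.00, Q3=30.00; dissipated=33.333
Op 2: CLOSE 1-3: Q_total=40.00, C_total=8.00, V=5.00; Q1=10.00, Q3=30.00; dissipated=0.000
Op 3: CLOSE 3-1: Q_total=40.00, C_total=8.00, V=5.00; Q3=30.00, Q1=10.00; dissipated=0.000
Op 4: CLOSE 2-1: Q_total=23.00, C_total=8.00, V=2.88; Q2=17.25, Q1=5.75; dissipated=6.021
Op 5: CLOSE 1-3: Q_total=35.75, C_total=8.00, V=4.47; Q1=8.94, Q3=26.81; dissipated=3.387
Final charges: Q1=8.94, Q2=17.25, Q3=26.81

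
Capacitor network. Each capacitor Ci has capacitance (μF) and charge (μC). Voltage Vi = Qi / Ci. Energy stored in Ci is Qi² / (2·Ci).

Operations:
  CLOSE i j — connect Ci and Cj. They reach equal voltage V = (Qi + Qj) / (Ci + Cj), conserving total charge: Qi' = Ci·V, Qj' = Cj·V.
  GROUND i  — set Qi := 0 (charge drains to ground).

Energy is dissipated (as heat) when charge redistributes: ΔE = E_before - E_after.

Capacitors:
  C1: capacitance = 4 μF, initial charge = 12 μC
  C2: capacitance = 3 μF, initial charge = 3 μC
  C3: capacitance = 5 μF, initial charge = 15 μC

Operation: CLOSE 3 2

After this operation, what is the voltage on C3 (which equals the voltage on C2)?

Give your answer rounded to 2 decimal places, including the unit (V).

Initial: C1(4μF, Q=12μC, V=3.00V), C2(3μF, Q=3μC, V=1.00V), C3(5μF, Q=15μC, V=3.00V)
Op 1: CLOSE 3-2: Q_total=18.00, C_total=8.00, V=2.25; Q3=11.25, Q2=6.75; dissipated=3.750

Answer: 2.25 V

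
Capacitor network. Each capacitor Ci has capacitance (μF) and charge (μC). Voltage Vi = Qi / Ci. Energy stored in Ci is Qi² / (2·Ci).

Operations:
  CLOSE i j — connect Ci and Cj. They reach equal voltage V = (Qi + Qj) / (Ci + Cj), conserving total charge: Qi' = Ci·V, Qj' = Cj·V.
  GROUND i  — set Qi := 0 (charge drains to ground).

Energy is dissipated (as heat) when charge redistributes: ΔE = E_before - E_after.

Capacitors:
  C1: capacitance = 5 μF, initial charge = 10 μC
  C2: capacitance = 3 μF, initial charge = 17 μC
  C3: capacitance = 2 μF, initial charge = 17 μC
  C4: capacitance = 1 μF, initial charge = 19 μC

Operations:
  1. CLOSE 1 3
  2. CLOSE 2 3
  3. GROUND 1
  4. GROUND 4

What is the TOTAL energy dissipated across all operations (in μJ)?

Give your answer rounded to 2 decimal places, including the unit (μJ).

Initial: C1(5μF, Q=10μC, V=2.00V), C2(3μF, Q=17μC, V=5.67V), C3(2μF, Q=17μC, V=8.50V), C4(1μF, Q=19μC, V=19.00V)
Op 1: CLOSE 1-3: Q_total=27.00, C_total=7.00, V=3.86; Q1=19.29, Q3=7.71; dissipated=30.179
Op 2: CLOSE 2-3: Q_total=24.71, C_total=5.00, V=4.94; Q2=14.83, Q3=9.89; dissipated=1.965
Op 3: GROUND 1: Q1=0; energy lost=37.194
Op 4: GROUND 4: Q4=0; energy lost=180.500
Total dissipated: 249.837 μJ

Answer: 249.84 μJ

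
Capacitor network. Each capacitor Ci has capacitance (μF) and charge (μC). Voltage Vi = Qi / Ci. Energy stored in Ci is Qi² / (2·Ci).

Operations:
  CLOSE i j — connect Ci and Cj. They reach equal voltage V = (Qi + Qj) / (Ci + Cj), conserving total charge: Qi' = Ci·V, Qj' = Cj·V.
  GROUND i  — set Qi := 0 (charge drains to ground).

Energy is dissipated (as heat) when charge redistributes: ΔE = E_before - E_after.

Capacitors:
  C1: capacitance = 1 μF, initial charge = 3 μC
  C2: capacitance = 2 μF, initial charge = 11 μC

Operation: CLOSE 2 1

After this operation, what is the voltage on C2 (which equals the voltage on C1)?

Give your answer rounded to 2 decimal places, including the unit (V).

Answer: 4.67 V

Derivation:
Initial: C1(1μF, Q=3μC, V=3.00V), C2(2μF, Q=11μC, V=5.50V)
Op 1: CLOSE 2-1: Q_total=14.00, C_total=3.00, V=4.67; Q2=9.33, Q1=4.67; dissipated=2.083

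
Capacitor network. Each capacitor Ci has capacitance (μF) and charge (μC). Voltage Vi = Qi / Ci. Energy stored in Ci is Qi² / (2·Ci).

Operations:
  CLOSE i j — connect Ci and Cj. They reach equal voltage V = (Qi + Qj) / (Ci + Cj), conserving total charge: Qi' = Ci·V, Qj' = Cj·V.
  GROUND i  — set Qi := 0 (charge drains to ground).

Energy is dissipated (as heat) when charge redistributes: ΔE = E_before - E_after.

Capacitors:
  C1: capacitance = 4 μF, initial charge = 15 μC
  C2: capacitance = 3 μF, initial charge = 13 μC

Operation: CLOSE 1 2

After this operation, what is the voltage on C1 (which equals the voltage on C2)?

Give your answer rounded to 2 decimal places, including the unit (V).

Answer: 4.00 V

Derivation:
Initial: C1(4μF, Q=15μC, V=3.75V), C2(3μF, Q=13μC, V=4.33V)
Op 1: CLOSE 1-2: Q_total=28.00, C_total=7.00, V=4.00; Q1=16.00, Q2=12.00; dissipated=0.292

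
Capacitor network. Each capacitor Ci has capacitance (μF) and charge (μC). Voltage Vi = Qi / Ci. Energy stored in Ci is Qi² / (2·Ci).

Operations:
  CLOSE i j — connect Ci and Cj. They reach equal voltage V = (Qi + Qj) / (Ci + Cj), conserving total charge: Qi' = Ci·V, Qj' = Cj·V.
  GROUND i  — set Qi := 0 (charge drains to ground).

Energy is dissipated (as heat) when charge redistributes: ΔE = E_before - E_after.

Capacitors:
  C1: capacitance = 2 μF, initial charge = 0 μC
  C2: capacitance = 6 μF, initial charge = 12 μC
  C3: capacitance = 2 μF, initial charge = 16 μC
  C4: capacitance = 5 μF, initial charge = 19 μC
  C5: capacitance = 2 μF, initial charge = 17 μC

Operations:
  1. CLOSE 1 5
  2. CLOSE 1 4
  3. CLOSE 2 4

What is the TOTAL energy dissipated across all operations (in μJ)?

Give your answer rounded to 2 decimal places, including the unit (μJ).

Answer: 41.34 μJ

Derivation:
Initial: C1(2μF, Q=0μC, V=0.00V), C2(6μF, Q=12μC, V=2.00V), C3(2μF, Q=16μC, V=8.00V), C4(5μF, Q=19μC, V=3.80V), C5(2μF, Q=17μC, V=8.50V)
Op 1: CLOSE 1-5: Q_total=17.00, C_total=4.00, V=4.25; Q1=8.50, Q5=8.50; dissipated=36.125
Op 2: CLOSE 1-4: Q_total=27.50, C_total=7.00, V=3.93; Q1=7.86, Q4=19.64; dissipated=0.145
Op 3: CLOSE 2-4: Q_total=31.64, C_total=11.00, V=2.88; Q2=17.26, Q4=14.38; dissipated=5.072
Total dissipated: 41.342 μJ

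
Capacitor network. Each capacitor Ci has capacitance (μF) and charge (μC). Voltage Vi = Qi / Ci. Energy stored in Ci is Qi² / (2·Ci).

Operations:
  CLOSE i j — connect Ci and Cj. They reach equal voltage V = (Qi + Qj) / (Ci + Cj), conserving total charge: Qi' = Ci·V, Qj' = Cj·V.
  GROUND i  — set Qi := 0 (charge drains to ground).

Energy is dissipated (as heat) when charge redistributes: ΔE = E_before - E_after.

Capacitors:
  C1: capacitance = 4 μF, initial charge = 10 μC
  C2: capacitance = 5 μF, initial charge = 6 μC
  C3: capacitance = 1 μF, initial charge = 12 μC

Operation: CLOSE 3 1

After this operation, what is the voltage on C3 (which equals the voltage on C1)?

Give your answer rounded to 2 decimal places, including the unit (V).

Initial: C1(4μF, Q=10μC, V=2.50V), C2(5μF, Q=6μC, V=1.20V), C3(1μF, Q=12μC, V=12.00V)
Op 1: CLOSE 3-1: Q_total=22.00, C_total=5.00, V=4.40; Q3=4.40, Q1=17.60; dissipated=36.100

Answer: 4.40 V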